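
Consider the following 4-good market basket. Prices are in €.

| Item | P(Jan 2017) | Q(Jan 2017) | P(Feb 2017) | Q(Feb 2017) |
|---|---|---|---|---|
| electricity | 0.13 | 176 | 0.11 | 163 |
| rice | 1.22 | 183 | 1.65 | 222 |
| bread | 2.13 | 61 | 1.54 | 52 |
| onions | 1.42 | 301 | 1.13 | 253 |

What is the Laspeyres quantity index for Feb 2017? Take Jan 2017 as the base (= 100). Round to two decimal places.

Laspeyres quantity index uses base-period prices as weights.
ΣP(Jan 2017)·Q(Feb 2017) = 0.13×163 + 1.22×222 + 2.13×52 + 1.42×253 = 21.19 + 270.84 + 110.76 + 359.26 = 762.05
ΣP(Jan 2017)·Q(Jan 2017) = 0.13×176 + 1.22×183 + 2.13×61 + 1.42×301 = 22.88 + 223.26 + 129.93 + 427.42 = 803.49
Index = 762.05 / 803.49 × 100 = 94.8425

94.84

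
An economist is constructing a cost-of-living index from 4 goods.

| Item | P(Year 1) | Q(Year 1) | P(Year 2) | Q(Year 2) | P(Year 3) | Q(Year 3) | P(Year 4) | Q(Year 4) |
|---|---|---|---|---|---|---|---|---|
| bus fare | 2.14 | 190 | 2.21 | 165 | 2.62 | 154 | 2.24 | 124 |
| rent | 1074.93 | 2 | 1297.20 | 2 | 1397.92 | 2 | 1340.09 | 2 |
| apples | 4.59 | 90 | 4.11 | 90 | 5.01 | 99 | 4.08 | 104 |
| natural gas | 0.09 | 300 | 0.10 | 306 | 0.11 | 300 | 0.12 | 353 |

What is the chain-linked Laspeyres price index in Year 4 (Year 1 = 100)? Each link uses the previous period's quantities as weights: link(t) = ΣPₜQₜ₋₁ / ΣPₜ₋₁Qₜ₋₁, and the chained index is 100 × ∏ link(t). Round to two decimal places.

117.02

Link Year 1→Year 2:
ΣP(Year 2)Q(Year 1) = 2.21×190 + 1297.20×2 + 4.11×90 + 0.10×300 = 419.9 + 2594.4 + 369.9 + 30 = 3414.2
ΣP(Year 1)Q(Year 1) = 2.14×190 + 1074.93×2 + 4.59×90 + 0.09×300 = 406.6 + 2149.86 + 413.1 + 27 = 2996.56
link = 3414.2/2996.56 = 1.139373
Link Year 2→Year 3:
ΣP(Year 3)Q(Year 2) = 2.62×165 + 1397.92×2 + 5.01×90 + 0.11×306 = 432.3 + 2795.84 + 450.9 + 33.66 = 3712.7
ΣP(Year 2)Q(Year 2) = 2.21×165 + 1297.20×2 + 4.11×90 + 0.10×306 = 364.65 + 2594.4 + 369.9 + 30.6 = 3359.55
link = 3712.7/3359.55 = 1.105118
Link Year 3→Year 4:
ΣP(Year 4)Q(Year 3) = 2.24×154 + 1340.09×2 + 4.08×99 + 0.12×300 = 344.96 + 2680.18 + 403.92 + 36 = 3465.06
ΣP(Year 3)Q(Year 3) = 2.62×154 + 1397.92×2 + 5.01×99 + 0.11×300 = 403.48 + 2795.84 + 495.99 + 33 = 3728.31
link = 3465.06/3728.31 = 0.929392
Chained index = 100 × 1.139373 × 1.105118 × 0.929392 = 117.0236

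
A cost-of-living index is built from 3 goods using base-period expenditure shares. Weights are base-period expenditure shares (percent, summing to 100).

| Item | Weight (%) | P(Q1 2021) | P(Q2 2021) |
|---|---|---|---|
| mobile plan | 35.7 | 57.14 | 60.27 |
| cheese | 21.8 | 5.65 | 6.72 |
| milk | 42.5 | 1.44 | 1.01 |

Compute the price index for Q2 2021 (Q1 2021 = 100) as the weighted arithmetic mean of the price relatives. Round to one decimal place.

93.4

mobile plan: 35.7 × (60.27/57.14) = 35.7 × 1.054778 = 37.6556
cheese: 21.8 × (6.72/5.65) = 21.8 × 1.189381 = 25.9285
milk: 42.5 × (1.01/1.44) = 42.5 × 0.701389 = 29.8090
Index = Σ wᵢ·(p₁ᵢ/p₀ᵢ) = 37.6556 + 25.9285 + 29.8090 = 93.3931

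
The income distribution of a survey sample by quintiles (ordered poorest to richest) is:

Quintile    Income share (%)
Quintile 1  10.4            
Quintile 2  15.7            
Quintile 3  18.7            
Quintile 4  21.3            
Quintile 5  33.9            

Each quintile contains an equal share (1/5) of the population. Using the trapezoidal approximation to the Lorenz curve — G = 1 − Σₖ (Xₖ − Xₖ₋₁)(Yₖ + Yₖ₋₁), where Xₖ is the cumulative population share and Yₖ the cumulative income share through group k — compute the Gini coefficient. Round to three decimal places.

0.210

Cumulative income shares Yₖ: 0.1040, 0.2610, 0.4480, 0.6610, 1.0000
Σ (Xₖ−Xₖ₋₁)(Yₖ+Yₖ₋₁) = (1/5)(0.1040+0.0000) + (1/5)(0.2610+0.1040) + (1/5)(0.4480+0.2610) + (1/5)(0.6610+0.4480) + (1/5)(1.0000+0.6610)
  = 0.0208 + 0.0730 + 0.1418 + 0.2218 + 0.3322 = 0.7896
G = 1 − 0.7896 = 0.2104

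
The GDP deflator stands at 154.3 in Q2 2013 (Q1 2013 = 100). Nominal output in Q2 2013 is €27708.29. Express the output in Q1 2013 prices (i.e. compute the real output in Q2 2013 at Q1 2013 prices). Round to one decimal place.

17957.4

Real = Nominal ÷ (Index/100) = 27708.29 ÷ (154.3/100)
     = 27708.29 ÷ 1.543 = 17957.4141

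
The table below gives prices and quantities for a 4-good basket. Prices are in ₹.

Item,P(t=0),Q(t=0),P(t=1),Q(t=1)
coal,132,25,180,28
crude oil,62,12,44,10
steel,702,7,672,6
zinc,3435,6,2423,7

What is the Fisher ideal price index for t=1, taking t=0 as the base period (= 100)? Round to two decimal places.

Laspeyres component (base-period weights):
ΣP(t=1)Q(t=0) = 180×25 + 44×12 + 672×7 + 2423×6 = 4500 + 528 + 4704 + 14538 = 24270
ΣP(t=0)Q(t=0) = 132×25 + 62×12 + 702×7 + 3435×6 = 3300 + 744 + 4914 + 20610 = 29568
L = 24270 / 29568 × 100 = 82.0820
Paasche component (current-period weights):
ΣP(t=1)Q(t=1) = 180×28 + 44×10 + 672×6 + 2423×7 = 5040 + 440 + 4032 + 16961 = 26473
ΣP(t=0)Q(t=1) = 132×28 + 62×10 + 702×6 + 3435×7 = 3696 + 620 + 4212 + 24045 = 32573
P = 26473 / 32573 × 100 = 81.2728
Fisher = √(L × P) = √(82.0820 × 81.2728) = 81.6764

81.68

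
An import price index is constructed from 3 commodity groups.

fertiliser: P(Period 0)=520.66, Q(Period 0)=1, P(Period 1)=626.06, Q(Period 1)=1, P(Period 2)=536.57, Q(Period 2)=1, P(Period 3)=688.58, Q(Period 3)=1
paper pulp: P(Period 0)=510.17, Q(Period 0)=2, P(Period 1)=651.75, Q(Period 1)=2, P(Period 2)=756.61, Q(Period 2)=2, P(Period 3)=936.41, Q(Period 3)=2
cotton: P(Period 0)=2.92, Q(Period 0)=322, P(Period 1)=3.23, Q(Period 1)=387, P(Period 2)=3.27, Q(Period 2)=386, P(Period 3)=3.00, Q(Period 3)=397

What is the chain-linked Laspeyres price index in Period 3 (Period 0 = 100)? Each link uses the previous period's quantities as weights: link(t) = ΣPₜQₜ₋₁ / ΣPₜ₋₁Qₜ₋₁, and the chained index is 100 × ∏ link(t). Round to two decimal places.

Link Period 0→Period 1:
ΣP(Period 1)Q(Period 0) = 626.06×1 + 651.75×2 + 3.23×322 = 626.06 + 1303.5 + 1040.06 = 2969.62
ΣP(Period 0)Q(Period 0) = 520.66×1 + 510.17×2 + 2.92×322 = 520.66 + 1020.34 + 940.24 = 2481.24
link = 2969.62/2481.24 = 1.196829
Link Period 1→Period 2:
ΣP(Period 2)Q(Period 1) = 536.57×1 + 756.61×2 + 3.27×387 = 536.57 + 1513.22 + 1265.49 = 3315.28
ΣP(Period 1)Q(Period 1) = 626.06×1 + 651.75×2 + 3.23×387 = 626.06 + 1303.5 + 1250.01 = 3179.57
link = 3315.28/3179.57 = 1.042682
Link Period 2→Period 3:
ΣP(Period 3)Q(Period 2) = 688.58×1 + 936.41×2 + 3.00×386 = 688.58 + 1872.82 + 1158 = 3719.4
ΣP(Period 2)Q(Period 2) = 536.57×1 + 756.61×2 + 3.27×386 = 536.57 + 1513.22 + 1262.22 = 3312.01
link = 3719.4/3312.01 = 1.123004
Chained index = 100 × 1.196829 × 1.042682 × 1.123004 = 140.1410

140.14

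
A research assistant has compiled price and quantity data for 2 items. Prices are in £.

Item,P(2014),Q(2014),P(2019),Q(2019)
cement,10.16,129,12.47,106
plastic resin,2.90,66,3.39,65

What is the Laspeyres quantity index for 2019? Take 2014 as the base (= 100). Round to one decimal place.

Laspeyres quantity index uses base-period prices as weights.
ΣP(2014)·Q(2019) = 10.16×106 + 2.90×65 = 1076.96 + 188.5 = 1265.46
ΣP(2014)·Q(2014) = 10.16×129 + 2.90×66 = 1310.64 + 191.4 = 1502.04
Index = 1265.46 / 1502.04 × 100 = 84.2494

84.2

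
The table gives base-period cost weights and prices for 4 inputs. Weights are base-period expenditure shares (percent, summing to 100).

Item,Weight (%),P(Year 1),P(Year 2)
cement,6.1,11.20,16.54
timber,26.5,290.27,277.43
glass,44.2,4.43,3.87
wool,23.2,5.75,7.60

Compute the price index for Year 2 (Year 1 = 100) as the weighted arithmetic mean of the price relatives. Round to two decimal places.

103.61

cement: 6.1 × (16.54/11.20) = 6.1 × 1.476786 = 9.0084
timber: 26.5 × (277.43/290.27) = 26.5 × 0.955765 = 25.3278
glass: 44.2 × (3.87/4.43) = 44.2 × 0.873589 = 38.6126
wool: 23.2 × (7.60/5.75) = 23.2 × 1.321739 = 30.6643
Index = Σ wᵢ·(p₁ᵢ/p₀ᵢ) = 9.0084 + 25.3278 + 38.6126 + 30.6643 = 103.6132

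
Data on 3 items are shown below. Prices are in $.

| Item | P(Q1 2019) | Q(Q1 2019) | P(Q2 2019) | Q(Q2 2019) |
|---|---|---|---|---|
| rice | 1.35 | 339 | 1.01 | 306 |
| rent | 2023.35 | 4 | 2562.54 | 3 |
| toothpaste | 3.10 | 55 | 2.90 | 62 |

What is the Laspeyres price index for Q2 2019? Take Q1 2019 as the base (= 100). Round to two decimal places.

Laspeyres price index uses base-period quantities as weights.
ΣP(Q2 2019)·Q(Q1 2019) = 1.01×339 + 2562.54×4 + 2.90×55 = 342.39 + 10250.16 + 159.5 = 10752.05
ΣP(Q1 2019)·Q(Q1 2019) = 1.35×339 + 2023.35×4 + 3.10×55 = 457.65 + 8093.4 + 170.5 = 8721.55
Index = 10752.05 / 8721.55 × 100 = 123.2814

123.28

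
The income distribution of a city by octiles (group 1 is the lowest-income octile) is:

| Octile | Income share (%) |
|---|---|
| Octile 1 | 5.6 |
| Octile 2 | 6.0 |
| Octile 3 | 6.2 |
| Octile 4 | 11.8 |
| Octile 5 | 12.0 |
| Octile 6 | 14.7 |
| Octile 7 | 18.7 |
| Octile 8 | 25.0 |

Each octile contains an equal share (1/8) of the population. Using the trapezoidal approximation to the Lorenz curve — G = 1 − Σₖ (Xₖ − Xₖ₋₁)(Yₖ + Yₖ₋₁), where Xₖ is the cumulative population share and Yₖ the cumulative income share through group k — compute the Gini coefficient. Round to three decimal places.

Cumulative income shares Yₖ: 0.0560, 0.1160, 0.1780, 0.2960, 0.4160, 0.5630, 0.7500, 1.0000
Σ (Xₖ−Xₖ₋₁)(Yₖ+Yₖ₋₁) = (1/8)(0.0560+0.0000) + (1/8)(0.1160+0.0560) + (1/8)(0.1780+0.1160) + (1/8)(0.2960+0.1780) + (1/8)(0.4160+0.2960) + (1/8)(0.5630+0.4160) + (1/8)(0.7500+0.5630) + (1/8)(1.0000+0.7500)
  = 0.0070 + 0.0215 + 0.0367 + 0.0592 + 0.0890 + 0.1224 + 0.1641 + 0.2188 = 0.7188
G = 1 − 0.7188 = 0.2812

0.281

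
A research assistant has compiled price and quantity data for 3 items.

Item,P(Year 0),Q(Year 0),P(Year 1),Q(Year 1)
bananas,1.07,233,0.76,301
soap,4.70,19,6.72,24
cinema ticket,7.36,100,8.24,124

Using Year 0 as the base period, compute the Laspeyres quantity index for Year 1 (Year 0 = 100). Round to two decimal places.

Laspeyres quantity index uses base-period prices as weights.
ΣP(Year 0)·Q(Year 1) = 1.07×301 + 4.70×24 + 7.36×124 = 322.07 + 112.8 + 912.64 = 1347.51
ΣP(Year 0)·Q(Year 0) = 1.07×233 + 4.70×19 + 7.36×100 = 249.31 + 89.3 + 736 = 1074.61
Index = 1347.51 / 1074.61 × 100 = 125.3953

125.40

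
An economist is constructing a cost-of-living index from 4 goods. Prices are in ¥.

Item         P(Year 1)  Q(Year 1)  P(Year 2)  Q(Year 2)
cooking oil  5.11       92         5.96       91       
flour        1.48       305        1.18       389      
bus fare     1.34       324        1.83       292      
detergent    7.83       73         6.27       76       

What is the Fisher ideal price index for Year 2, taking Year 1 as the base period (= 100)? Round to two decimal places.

Laspeyres component (base-period weights):
ΣP(Year 2)Q(Year 1) = 5.96×92 + 1.18×305 + 1.83×324 + 6.27×73 = 548.32 + 359.9 + 592.92 + 457.71 = 1958.85
ΣP(Year 1)Q(Year 1) = 5.11×92 + 1.48×305 + 1.34×324 + 7.83×73 = 470.12 + 451.4 + 434.16 + 571.59 = 1927.27
L = 1958.85 / 1927.27 × 100 = 101.6386
Paasche component (current-period weights):
ΣP(Year 2)Q(Year 2) = 5.96×91 + 1.18×389 + 1.83×292 + 6.27×76 = 542.36 + 459.02 + 534.36 + 476.52 = 2012.26
ΣP(Year 1)Q(Year 2) = 5.11×91 + 1.48×389 + 1.34×292 + 7.83×76 = 465.01 + 575.72 + 391.28 + 595.08 = 2027.09
P = 2012.26 / 2027.09 × 100 = 99.2684
Fisher = √(L × P) = √(101.6386 × 99.2684) = 100.4465

100.45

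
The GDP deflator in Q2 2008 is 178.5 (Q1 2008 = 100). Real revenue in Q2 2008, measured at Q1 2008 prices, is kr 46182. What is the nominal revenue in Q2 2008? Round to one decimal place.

Nominal = Real × (Index/100) = 46182 × (178.5/100)
        = 46182 × 1.785 = 82434.8700

82434.9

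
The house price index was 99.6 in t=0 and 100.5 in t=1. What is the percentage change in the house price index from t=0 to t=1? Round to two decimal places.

Change = (100.5 − 99.6) / 99.6 × 100
       = 0.9 / 99.6 × 100 = 0.9036%

0.90%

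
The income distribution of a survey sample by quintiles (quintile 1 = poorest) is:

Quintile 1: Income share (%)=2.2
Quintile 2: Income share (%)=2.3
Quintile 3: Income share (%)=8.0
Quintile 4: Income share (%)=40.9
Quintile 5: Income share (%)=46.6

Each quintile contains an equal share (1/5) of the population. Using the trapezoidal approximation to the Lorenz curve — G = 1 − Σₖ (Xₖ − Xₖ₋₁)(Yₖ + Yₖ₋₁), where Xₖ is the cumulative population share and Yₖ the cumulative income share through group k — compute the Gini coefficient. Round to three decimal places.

0.510

Cumulative income shares Yₖ: 0.0220, 0.0450, 0.1250, 0.5340, 1.0000
Σ (Xₖ−Xₖ₋₁)(Yₖ+Yₖ₋₁) = (1/5)(0.0220+0.0000) + (1/5)(0.0450+0.0220) + (1/5)(0.1250+0.0450) + (1/5)(0.5340+0.1250) + (1/5)(1.0000+0.5340)
  = 0.0044 + 0.0134 + 0.0340 + 0.1318 + 0.3068 = 0.4904
G = 1 − 0.4904 = 0.5096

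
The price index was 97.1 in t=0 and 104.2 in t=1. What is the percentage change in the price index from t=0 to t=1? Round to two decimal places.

Change = (104.2 − 97.1) / 97.1 × 100
       = 7.1 / 97.1 × 100 = 7.3120%

7.31%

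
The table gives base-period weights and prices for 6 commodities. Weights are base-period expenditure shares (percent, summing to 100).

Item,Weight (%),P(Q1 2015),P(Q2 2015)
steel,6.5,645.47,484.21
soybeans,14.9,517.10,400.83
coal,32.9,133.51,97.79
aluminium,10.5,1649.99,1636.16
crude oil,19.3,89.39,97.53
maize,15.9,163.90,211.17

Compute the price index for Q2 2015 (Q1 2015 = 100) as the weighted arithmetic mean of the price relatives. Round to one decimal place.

steel: 6.5 × (484.21/645.47) = 6.5 × 0.750167 = 4.8761
soybeans: 14.9 × (400.83/517.10) = 14.9 × 0.775150 = 11.5497
coal: 32.9 × (97.79/133.51) = 32.9 × 0.732454 = 24.0978
aluminium: 10.5 × (1636.16/1649.99) = 10.5 × 0.991618 = 10.4120
crude oil: 19.3 × (97.53/89.39) = 19.3 × 1.091062 = 21.0575
maize: 15.9 × (211.17/163.90) = 15.9 × 1.288408 = 20.4857
Index = Σ wᵢ·(p₁ᵢ/p₀ᵢ) = 4.8761 + 11.5497 + 24.0978 + 10.4120 + 21.0575 + 20.4857 = 92.4787

92.5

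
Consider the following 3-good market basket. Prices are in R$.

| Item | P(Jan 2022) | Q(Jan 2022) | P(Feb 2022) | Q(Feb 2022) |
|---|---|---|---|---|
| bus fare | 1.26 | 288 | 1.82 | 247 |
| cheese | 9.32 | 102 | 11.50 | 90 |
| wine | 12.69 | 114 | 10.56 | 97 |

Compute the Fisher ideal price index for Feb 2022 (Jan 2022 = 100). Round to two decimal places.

Laspeyres component (base-period weights):
ΣP(Feb 2022)Q(Jan 2022) = 1.82×288 + 11.50×102 + 10.56×114 = 524.16 + 1173 + 1203.84 = 2901
ΣP(Jan 2022)Q(Jan 2022) = 1.26×288 + 9.32×102 + 12.69×114 = 362.88 + 950.64 + 1446.66 = 2760.18
L = 2901 / 2760.18 × 100 = 105.1018
Paasche component (current-period weights):
ΣP(Feb 2022)Q(Feb 2022) = 1.82×247 + 11.50×90 + 10.56×97 = 449.54 + 1035 + 1024.32 = 2508.86
ΣP(Jan 2022)Q(Feb 2022) = 1.26×247 + 9.32×90 + 12.69×97 = 311.22 + 838.8 + 1230.93 = 2380.95
P = 2508.86 / 2380.95 × 100 = 105.3722
Fisher = √(L × P) = √(105.1018 × 105.3722) = 105.2369

105.24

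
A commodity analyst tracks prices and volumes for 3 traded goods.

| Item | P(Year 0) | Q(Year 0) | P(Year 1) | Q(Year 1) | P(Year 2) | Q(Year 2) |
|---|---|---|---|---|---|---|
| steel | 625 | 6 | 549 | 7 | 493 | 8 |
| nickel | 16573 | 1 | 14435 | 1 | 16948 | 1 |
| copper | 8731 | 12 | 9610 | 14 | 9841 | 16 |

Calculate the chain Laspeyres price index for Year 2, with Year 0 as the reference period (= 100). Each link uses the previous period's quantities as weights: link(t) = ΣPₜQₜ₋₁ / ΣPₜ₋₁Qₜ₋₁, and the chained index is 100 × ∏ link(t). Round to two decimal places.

Link Year 0→Year 1:
ΣP(Year 1)Q(Year 0) = 549×6 + 14435×1 + 9610×12 = 3294 + 14435 + 115320 = 133049
ΣP(Year 0)Q(Year 0) = 625×6 + 16573×1 + 8731×12 = 3750 + 16573 + 104772 = 125095
link = 133049/125095 = 1.063584
Link Year 1→Year 2:
ΣP(Year 2)Q(Year 1) = 493×7 + 16948×1 + 9841×14 = 3451 + 16948 + 137774 = 158173
ΣP(Year 1)Q(Year 1) = 549×7 + 14435×1 + 9610×14 = 3843 + 14435 + 134540 = 152818
link = 158173/152818 = 1.035042
Chained index = 100 × 1.063584 × 1.035042 = 110.0853

110.09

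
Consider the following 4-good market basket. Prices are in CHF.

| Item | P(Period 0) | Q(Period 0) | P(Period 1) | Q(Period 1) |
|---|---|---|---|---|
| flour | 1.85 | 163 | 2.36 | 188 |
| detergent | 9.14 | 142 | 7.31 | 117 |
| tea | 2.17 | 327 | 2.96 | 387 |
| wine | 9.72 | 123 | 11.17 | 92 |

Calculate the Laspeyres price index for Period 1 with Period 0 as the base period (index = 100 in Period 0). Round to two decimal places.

107.42

Laspeyres price index uses base-period quantities as weights.
ΣP(Period 1)·Q(Period 0) = 2.36×163 + 7.31×142 + 2.96×327 + 11.17×123 = 384.68 + 1038.02 + 967.92 + 1373.91 = 3764.53
ΣP(Period 0)·Q(Period 0) = 1.85×163 + 9.14×142 + 2.17×327 + 9.72×123 = 301.55 + 1297.88 + 709.59 + 1195.56 = 3504.58
Index = 3764.53 / 3504.58 × 100 = 107.4174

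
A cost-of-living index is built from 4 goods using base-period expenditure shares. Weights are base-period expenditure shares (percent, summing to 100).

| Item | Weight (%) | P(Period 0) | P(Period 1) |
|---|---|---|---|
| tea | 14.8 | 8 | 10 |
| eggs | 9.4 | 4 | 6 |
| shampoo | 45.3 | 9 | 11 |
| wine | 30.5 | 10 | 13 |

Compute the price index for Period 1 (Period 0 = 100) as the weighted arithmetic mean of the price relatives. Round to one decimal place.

tea: 14.8 × (10/8) = 14.8 × 1.250000 = 18.5000
eggs: 9.4 × (6/4) = 9.4 × 1.500000 = 14.1000
shampoo: 45.3 × (11/9) = 45.3 × 1.222222 = 55.3667
wine: 30.5 × (13/10) = 30.5 × 1.300000 = 39.6500
Index = Σ wᵢ·(p₁ᵢ/p₀ᵢ) = 18.5000 + 14.1000 + 55.3667 + 39.6500 = 127.6167

127.6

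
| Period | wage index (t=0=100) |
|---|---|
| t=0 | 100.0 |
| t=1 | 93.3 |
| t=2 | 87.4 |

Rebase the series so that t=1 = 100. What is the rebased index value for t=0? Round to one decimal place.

107.2

Rebased(t=0) = 100.0 / 93.3 × 100 = 107.1811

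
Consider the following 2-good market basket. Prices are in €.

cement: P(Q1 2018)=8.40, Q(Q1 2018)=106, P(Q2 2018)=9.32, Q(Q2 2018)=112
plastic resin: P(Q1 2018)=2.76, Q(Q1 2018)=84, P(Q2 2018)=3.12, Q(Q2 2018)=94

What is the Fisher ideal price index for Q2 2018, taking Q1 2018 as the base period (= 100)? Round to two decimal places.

111.39

Laspeyres component (base-period weights):
ΣP(Q2 2018)Q(Q1 2018) = 9.32×106 + 3.12×84 = 987.92 + 262.08 = 1250
ΣP(Q1 2018)Q(Q1 2018) = 8.40×106 + 2.76×84 = 890.4 + 231.84 = 1122.24
L = 1250 / 1122.24 × 100 = 111.3844
Paasche component (current-period weights):
ΣP(Q2 2018)Q(Q2 2018) = 9.32×112 + 3.12×94 = 1043.84 + 293.28 = 1337.12
ΣP(Q1 2018)Q(Q2 2018) = 8.40×112 + 2.76×94 = 940.8 + 259.44 = 1200.24
P = 1337.12 / 1200.24 × 100 = 111.4044
Fisher = √(L × P) = √(111.3844 × 111.4044) = 111.3944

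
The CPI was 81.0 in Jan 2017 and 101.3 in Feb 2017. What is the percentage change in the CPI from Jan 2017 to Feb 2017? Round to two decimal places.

25.06%

Change = (101.3 − 81.0) / 81.0 × 100
       = 20.3 / 81.0 × 100 = 25.0617%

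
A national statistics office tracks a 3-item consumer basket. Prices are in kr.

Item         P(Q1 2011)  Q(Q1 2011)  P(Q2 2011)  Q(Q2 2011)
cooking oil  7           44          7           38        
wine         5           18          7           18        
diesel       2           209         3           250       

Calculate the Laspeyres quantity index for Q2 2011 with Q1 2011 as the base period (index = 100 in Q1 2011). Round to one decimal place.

Laspeyres quantity index uses base-period prices as weights.
ΣP(Q1 2011)·Q(Q2 2011) = 7×38 + 5×18 + 2×250 = 266 + 90 + 500 = 856
ΣP(Q1 2011)·Q(Q1 2011) = 7×44 + 5×18 + 2×209 = 308 + 90 + 418 = 816
Index = 856 / 816 × 100 = 104.9020

104.9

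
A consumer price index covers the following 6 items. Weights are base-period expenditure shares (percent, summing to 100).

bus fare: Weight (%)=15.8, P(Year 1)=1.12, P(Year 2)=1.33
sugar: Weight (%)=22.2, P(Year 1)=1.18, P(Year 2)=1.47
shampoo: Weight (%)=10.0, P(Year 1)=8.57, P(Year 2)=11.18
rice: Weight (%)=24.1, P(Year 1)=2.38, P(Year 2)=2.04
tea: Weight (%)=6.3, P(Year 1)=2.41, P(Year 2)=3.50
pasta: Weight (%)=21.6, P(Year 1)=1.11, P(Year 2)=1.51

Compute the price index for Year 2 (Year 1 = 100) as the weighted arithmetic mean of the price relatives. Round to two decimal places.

118.65

bus fare: 15.8 × (1.33/1.12) = 15.8 × 1.187500 = 18.7625
sugar: 22.2 × (1.47/1.18) = 22.2 × 1.245763 = 27.6559
shampoo: 10.0 × (11.18/8.57) = 10.0 × 1.304551 = 13.0455
rice: 24.1 × (2.04/2.38) = 24.1 × 0.857143 = 20.6571
tea: 6.3 × (3.50/2.41) = 6.3 × 1.452282 = 9.1494
pasta: 21.6 × (1.51/1.11) = 21.6 × 1.360360 = 29.3838
Index = Σ wᵢ·(p₁ᵢ/p₀ᵢ) = 18.7625 + 27.6559 + 13.0455 + 20.6571 + 9.1494 + 29.3838 = 118.6542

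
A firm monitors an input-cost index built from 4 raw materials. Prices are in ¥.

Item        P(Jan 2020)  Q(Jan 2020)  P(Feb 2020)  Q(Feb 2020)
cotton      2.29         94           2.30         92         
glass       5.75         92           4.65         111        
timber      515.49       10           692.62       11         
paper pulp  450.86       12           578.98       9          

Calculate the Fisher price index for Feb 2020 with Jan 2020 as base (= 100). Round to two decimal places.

128.27

Laspeyres component (base-period weights):
ΣP(Feb 2020)Q(Jan 2020) = 2.30×94 + 4.65×92 + 692.62×10 + 578.98×12 = 216.2 + 427.8 + 6926.2 + 6947.76 = 14517.96
ΣP(Jan 2020)Q(Jan 2020) = 2.29×94 + 5.75×92 + 515.49×10 + 450.86×12 = 215.26 + 529 + 5154.9 + 5410.32 = 11309.48
L = 14517.96 / 11309.48 × 100 = 128.3698
Paasche component (current-period weights):
ΣP(Feb 2020)Q(Feb 2020) = 2.30×92 + 4.65×111 + 692.62×11 + 578.98×9 = 211.6 + 516.15 + 7618.82 + 5210.82 = 13557.39
ΣP(Jan 2020)Q(Feb 2020) = 2.29×92 + 5.75×111 + 515.49×11 + 450.86×9 = 210.68 + 638.25 + 5670.39 + 4057.74 = 10577.06
P = 13557.39 / 10577.06 × 100 = 128.1773
Fisher = √(L × P) = √(128.3698 × 128.1773) = 128.2735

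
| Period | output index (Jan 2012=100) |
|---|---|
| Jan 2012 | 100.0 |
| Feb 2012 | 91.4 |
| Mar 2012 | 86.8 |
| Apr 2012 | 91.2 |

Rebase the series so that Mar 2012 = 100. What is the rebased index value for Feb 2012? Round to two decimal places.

105.30

Rebased(Feb 2012) = 91.4 / 86.8 × 100 = 105.2995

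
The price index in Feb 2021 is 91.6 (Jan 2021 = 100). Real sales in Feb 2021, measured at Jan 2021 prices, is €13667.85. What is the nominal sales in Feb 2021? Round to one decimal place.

Nominal = Real × (Index/100) = 13667.85 × (91.6/100)
        = 13667.85 × 0.916 = 12519.7506

12519.8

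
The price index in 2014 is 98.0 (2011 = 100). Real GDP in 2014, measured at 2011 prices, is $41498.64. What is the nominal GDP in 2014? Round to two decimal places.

40668.67

Nominal = Real × (Index/100) = 41498.64 × (98.0/100)
        = 41498.64 × 0.980 = 40668.6672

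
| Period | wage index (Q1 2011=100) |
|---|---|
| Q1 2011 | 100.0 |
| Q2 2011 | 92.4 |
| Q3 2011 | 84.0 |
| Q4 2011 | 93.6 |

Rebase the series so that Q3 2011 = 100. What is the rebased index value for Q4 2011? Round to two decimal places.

111.43

Rebased(Q4 2011) = 93.6 / 84.0 × 100 = 111.4286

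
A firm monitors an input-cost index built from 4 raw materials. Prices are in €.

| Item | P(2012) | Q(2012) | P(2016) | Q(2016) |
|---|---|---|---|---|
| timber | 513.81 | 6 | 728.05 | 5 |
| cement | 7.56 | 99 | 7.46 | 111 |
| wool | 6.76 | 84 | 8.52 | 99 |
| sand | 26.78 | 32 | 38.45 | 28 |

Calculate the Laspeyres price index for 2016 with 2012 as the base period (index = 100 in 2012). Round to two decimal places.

134.19

Laspeyres price index uses base-period quantities as weights.
ΣP(2016)·Q(2012) = 728.05×6 + 7.46×99 + 8.52×84 + 38.45×32 = 4368.3 + 738.54 + 715.68 + 1230.4 = 7052.92
ΣP(2012)·Q(2012) = 513.81×6 + 7.56×99 + 6.76×84 + 26.78×32 = 3082.86 + 748.44 + 567.84 + 856.96 = 5256.1
Index = 7052.92 / 5256.1 × 100 = 134.1854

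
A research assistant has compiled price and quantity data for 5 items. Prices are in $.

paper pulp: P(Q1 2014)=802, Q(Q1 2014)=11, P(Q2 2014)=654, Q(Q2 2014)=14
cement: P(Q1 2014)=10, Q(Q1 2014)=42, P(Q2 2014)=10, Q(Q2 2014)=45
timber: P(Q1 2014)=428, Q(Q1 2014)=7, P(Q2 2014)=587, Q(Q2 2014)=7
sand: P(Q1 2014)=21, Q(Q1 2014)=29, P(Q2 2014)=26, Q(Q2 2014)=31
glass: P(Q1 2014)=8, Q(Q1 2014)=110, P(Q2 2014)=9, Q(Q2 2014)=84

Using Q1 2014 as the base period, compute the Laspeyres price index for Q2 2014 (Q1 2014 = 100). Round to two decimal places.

Laspeyres price index uses base-period quantities as weights.
ΣP(Q2 2014)·Q(Q1 2014) = 654×11 + 10×42 + 587×7 + 26×29 + 9×110 = 7194 + 420 + 4109 + 754 + 990 = 13467
ΣP(Q1 2014)·Q(Q1 2014) = 802×11 + 10×42 + 428×7 + 21×29 + 8×110 = 8822 + 420 + 2996 + 609 + 880 = 13727
Index = 13467 / 13727 × 100 = 98.1059

98.11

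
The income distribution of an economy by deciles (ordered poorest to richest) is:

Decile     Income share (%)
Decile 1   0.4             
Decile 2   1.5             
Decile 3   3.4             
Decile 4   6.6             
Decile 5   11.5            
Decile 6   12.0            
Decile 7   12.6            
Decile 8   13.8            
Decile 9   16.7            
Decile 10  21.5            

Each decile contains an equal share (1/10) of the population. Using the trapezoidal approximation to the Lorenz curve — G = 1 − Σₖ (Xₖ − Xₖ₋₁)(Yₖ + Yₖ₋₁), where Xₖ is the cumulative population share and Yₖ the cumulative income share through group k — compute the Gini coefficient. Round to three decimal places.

Cumulative income shares Yₖ: 0.0040, 0.0190, 0.0530, 0.1190, 0.2340, 0.3540, 0.4800, 0.6180, 0.7850, 1.0000
Σ (Xₖ−Xₖ₋₁)(Yₖ+Yₖ₋₁) = (1/10)(0.0040+0.0000) + (1/10)(0.0190+0.0040) + (1/10)(0.0530+0.0190) + (1/10)(0.1190+0.0530) + (1/10)(0.2340+0.1190) + (1/10)(0.3540+0.2340) + (1/10)(0.4800+0.3540) + (1/10)(0.6180+0.4800) + (1/10)(0.7850+0.6180) + (1/10)(1.0000+0.7850)
  = 0.0004 + 0.0023 + 0.0072 + 0.0172 + 0.0353 + 0.0588 + 0.0834 + 0.1098 + 0.1403 + 0.1785 = 0.6332
G = 1 − 0.6332 = 0.3668

0.367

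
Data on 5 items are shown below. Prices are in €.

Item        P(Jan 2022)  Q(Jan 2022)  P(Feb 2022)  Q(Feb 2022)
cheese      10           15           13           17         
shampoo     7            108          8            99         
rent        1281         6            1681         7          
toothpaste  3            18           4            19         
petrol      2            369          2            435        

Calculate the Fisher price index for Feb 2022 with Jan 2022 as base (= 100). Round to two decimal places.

127.50

Laspeyres component (base-period weights):
ΣP(Feb 2022)Q(Jan 2022) = 13×15 + 8×108 + 1681×6 + 4×18 + 2×369 = 195 + 864 + 10086 + 72 + 738 = 11955
ΣP(Jan 2022)Q(Jan 2022) = 10×15 + 7×108 + 1281×6 + 3×18 + 2×369 = 150 + 756 + 7686 + 54 + 738 = 9384
L = 11955 / 9384 × 100 = 127.3977
Paasche component (current-period weights):
ΣP(Feb 2022)Q(Feb 2022) = 13×17 + 8×99 + 1681×7 + 4×19 + 2×435 = 221 + 792 + 11767 + 76 + 870 = 13726
ΣP(Jan 2022)Q(Feb 2022) = 10×17 + 7×99 + 1281×7 + 3×19 + 2×435 = 170 + 693 + 8967 + 57 + 870 = 10757
P = 13726 / 10757 × 100 = 127.6006
Fisher = √(L × P) = √(127.3977 × 127.6006) = 127.4991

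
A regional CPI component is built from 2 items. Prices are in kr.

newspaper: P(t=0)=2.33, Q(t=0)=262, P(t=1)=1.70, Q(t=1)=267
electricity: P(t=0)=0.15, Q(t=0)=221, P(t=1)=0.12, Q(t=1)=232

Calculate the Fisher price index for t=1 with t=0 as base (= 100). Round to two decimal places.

Laspeyres component (base-period weights):
ΣP(t=1)Q(t=0) = 1.70×262 + 0.12×221 = 445.4 + 26.52 = 471.92
ΣP(t=0)Q(t=0) = 2.33×262 + 0.15×221 = 610.46 + 33.15 = 643.61
L = 471.92 / 643.61 × 100 = 73.3239
Paasche component (current-period weights):
ΣP(t=1)Q(t=1) = 1.70×267 + 0.12×232 = 453.9 + 27.84 = 481.74
ΣP(t=0)Q(t=1) = 2.33×267 + 0.15×232 = 622.11 + 34.8 = 656.91
P = 481.74 / 656.91 × 100 = 73.3342
Fisher = √(L × P) = √(73.3239 × 73.3342) = 73.3291

73.33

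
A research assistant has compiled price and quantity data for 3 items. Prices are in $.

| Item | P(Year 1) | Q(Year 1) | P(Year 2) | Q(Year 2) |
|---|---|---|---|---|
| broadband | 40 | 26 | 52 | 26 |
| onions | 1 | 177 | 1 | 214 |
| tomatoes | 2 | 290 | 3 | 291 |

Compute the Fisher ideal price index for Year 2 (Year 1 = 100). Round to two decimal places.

133.17

Laspeyres component (base-period weights):
ΣP(Year 2)Q(Year 1) = 52×26 + 1×177 + 3×290 = 1352 + 177 + 870 = 2399
ΣP(Year 1)Q(Year 1) = 40×26 + 1×177 + 2×290 = 1040 + 177 + 580 = 1797
L = 2399 / 1797 × 100 = 133.5003
Paasche component (current-period weights):
ΣP(Year 2)Q(Year 2) = 52×26 + 1×214 + 3×291 = 1352 + 214 + 873 = 2439
ΣP(Year 1)Q(Year 2) = 40×26 + 1×214 + 2×291 = 1040 + 214 + 582 = 1836
P = 2439 / 1836 × 100 = 132.8431
Fisher = √(L × P) = √(133.5003 × 132.8431) = 133.1713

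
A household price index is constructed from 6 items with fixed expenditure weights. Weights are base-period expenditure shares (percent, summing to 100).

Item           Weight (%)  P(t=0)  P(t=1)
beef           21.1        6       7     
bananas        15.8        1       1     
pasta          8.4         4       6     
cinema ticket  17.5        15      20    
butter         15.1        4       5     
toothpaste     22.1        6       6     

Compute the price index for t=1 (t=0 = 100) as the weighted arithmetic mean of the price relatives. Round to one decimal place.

117.3

beef: 21.1 × (7/6) = 21.1 × 1.166667 = 24.6167
bananas: 15.8 × (1/1) = 15.8 × 1.000000 = 15.8000
pasta: 8.4 × (6/4) = 8.4 × 1.500000 = 12.6000
cinema ticket: 17.5 × (20/15) = 17.5 × 1.333333 = 23.3333
butter: 15.1 × (5/4) = 15.1 × 1.250000 = 18.8750
toothpaste: 22.1 × (6/6) = 22.1 × 1.000000 = 22.1000
Index = Σ wᵢ·(p₁ᵢ/p₀ᵢ) = 24.6167 + 15.8000 + 12.6000 + 23.3333 + 18.8750 + 22.1000 = 117.3250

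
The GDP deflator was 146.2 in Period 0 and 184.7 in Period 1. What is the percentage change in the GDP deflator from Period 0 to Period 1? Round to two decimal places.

26.33%

Change = (184.7 − 146.2) / 146.2 × 100
       = 38.5 / 146.2 × 100 = 26.3338%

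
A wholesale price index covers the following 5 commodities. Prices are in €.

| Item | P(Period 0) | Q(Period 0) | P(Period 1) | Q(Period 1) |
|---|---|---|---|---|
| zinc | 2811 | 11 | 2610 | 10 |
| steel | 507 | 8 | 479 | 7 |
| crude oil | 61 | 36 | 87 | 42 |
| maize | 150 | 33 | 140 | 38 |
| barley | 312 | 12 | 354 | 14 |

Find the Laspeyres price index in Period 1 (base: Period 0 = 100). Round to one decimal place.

Laspeyres price index uses base-period quantities as weights.
ΣP(Period 1)·Q(Period 0) = 2610×11 + 479×8 + 87×36 + 140×33 + 354×12 = 28710 + 3832 + 3132 + 4620 + 4248 = 44542
ΣP(Period 0)·Q(Period 0) = 2811×11 + 507×8 + 61×36 + 150×33 + 312×12 = 30921 + 4056 + 2196 + 4950 + 3744 = 45867
Index = 44542 / 45867 × 100 = 97.1112

97.1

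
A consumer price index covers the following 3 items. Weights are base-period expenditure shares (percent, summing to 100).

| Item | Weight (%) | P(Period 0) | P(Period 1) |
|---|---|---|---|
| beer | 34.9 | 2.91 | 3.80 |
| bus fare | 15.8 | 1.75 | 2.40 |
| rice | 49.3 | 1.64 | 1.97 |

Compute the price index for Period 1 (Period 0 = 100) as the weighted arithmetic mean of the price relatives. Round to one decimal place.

126.5

beer: 34.9 × (3.80/2.91) = 34.9 × 1.305842 = 45.5739
bus fare: 15.8 × (2.40/1.75) = 15.8 × 1.371429 = 21.6686
rice: 49.3 × (1.97/1.64) = 49.3 × 1.201220 = 59.2201
Index = Σ wᵢ·(p₁ᵢ/p₀ᵢ) = 45.5739 + 21.6686 + 59.2201 = 126.4626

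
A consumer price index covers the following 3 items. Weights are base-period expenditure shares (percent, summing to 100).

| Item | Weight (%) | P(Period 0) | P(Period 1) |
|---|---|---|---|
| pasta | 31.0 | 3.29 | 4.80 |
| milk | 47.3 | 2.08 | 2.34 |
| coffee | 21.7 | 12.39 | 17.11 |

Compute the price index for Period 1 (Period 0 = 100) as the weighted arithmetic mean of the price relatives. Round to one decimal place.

pasta: 31.0 × (4.80/3.29) = 31.0 × 1.458967 = 45.2280
milk: 47.3 × (2.34/2.08) = 47.3 × 1.125000 = 53.2125
coffee: 21.7 × (17.11/12.39) = 21.7 × 1.380952 = 29.9667
Index = Σ wᵢ·(p₁ᵢ/p₀ᵢ) = 45.2280 + 53.2125 + 29.9667 = 128.4071

128.4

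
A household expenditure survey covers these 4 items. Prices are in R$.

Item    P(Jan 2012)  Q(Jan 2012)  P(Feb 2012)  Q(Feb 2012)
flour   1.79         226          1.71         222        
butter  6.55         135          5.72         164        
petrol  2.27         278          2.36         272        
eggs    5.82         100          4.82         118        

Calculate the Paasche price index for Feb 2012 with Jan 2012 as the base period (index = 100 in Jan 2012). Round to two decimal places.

91.09

Paasche price index uses current-period quantities as weights.
ΣP(Feb 2012)·Q(Feb 2012) = 1.71×222 + 5.72×164 + 2.36×272 + 4.82×118 = 379.62 + 938.08 + 641.92 + 568.76 = 2528.38
ΣP(Jan 2012)·Q(Feb 2012) = 1.79×222 + 6.55×164 + 2.27×272 + 5.82×118 = 397.38 + 1074.2 + 617.44 + 686.76 = 2775.78
Index = 2528.38 / 2775.78 × 100 = 91.0872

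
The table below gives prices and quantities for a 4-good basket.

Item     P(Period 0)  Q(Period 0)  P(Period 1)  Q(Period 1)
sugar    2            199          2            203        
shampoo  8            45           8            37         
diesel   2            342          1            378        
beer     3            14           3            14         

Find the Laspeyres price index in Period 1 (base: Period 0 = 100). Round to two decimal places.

76.95

Laspeyres price index uses base-period quantities as weights.
ΣP(Period 1)·Q(Period 0) = 2×199 + 8×45 + 1×342 + 3×14 = 398 + 360 + 342 + 42 = 1142
ΣP(Period 0)·Q(Period 0) = 2×199 + 8×45 + 2×342 + 3×14 = 398 + 360 + 684 + 42 = 1484
Index = 1142 / 1484 × 100 = 76.9542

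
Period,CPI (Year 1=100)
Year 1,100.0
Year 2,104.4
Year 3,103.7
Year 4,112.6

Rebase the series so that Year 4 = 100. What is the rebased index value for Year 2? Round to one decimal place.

Rebased(Year 2) = 104.4 / 112.6 × 100 = 92.7176

92.7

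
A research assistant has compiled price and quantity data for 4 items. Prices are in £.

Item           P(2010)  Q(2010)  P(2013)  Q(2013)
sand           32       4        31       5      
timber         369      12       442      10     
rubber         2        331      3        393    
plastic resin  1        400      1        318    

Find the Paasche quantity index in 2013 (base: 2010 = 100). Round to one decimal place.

Paasche quantity index uses current-period prices as weights.
ΣP(2013)·Q(2013) = 31×5 + 442×10 + 3×393 + 1×318 = 155 + 4420 + 1179 + 318 = 6072
ΣP(2013)·Q(2010) = 31×4 + 442×12 + 3×331 + 1×400 = 124 + 5304 + 993 + 400 = 6821
Index = 6072 / 6821 × 100 = 89.0192

89.0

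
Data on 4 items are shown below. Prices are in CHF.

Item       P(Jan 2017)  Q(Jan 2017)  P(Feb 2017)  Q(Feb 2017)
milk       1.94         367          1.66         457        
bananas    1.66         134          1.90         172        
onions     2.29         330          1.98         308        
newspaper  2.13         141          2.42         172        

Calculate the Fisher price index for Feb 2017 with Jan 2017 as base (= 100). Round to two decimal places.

Laspeyres component (base-period weights):
ΣP(Feb 2017)Q(Jan 2017) = 1.66×367 + 1.90×134 + 1.98×330 + 2.42×141 = 609.22 + 254.6 + 653.4 + 341.22 = 1858.44
ΣP(Jan 2017)Q(Jan 2017) = 1.94×367 + 1.66×134 + 2.29×330 + 2.13×141 = 711.98 + 222.44 + 755.7 + 300.33 = 1990.45
L = 1858.44 / 1990.45 × 100 = 93.3678
Paasche component (current-period weights):
ΣP(Feb 2017)Q(Feb 2017) = 1.66×457 + 1.90×172 + 1.98×308 + 2.42×172 = 758.62 + 326.8 + 609.84 + 416.24 = 2111.5
ΣP(Jan 2017)Q(Feb 2017) = 1.94×457 + 1.66×172 + 2.29×308 + 2.13×172 = 886.58 + 285.52 + 705.32 + 366.36 = 2243.78
P = 2111.5 / 2243.78 × 100 = 94.1046
Fisher = √(L × P) = √(93.3678 × 94.1046) = 93.7355

93.74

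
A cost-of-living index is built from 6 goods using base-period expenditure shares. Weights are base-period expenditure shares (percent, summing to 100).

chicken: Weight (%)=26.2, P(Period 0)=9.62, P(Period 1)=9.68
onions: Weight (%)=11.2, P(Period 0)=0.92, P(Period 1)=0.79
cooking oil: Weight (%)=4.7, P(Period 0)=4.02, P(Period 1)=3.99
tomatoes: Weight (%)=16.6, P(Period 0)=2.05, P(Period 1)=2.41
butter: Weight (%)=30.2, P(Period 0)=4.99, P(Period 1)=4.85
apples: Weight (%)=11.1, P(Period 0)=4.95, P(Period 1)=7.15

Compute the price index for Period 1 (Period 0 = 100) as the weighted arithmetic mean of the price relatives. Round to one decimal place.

chicken: 26.2 × (9.68/9.62) = 26.2 × 1.006237 = 26.3634
onions: 11.2 × (0.79/0.92) = 11.2 × 0.858696 = 9.6174
cooking oil: 4.7 × (3.99/4.02) = 4.7 × 0.992537 = 4.6649
tomatoes: 16.6 × (2.41/2.05) = 16.6 × 1.175610 = 19.5151
butter: 30.2 × (4.85/4.99) = 30.2 × 0.971944 = 29.3527
apples: 11.1 × (7.15/4.95) = 11.1 × 1.444444 = 16.0333
Index = Σ wᵢ·(p₁ᵢ/p₀ᵢ) = 26.3634 + 9.6174 + 4.6649 + 19.5151 + 29.3527 + 16.0333 = 105.5469

105.5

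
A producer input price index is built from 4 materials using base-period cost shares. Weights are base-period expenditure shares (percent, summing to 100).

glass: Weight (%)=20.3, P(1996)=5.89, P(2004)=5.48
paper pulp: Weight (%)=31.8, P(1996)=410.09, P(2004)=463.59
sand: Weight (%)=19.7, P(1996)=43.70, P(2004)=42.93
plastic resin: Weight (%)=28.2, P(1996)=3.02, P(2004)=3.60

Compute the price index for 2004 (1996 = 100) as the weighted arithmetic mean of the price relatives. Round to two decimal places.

glass: 20.3 × (5.48/5.89) = 20.3 × 0.930390 = 18.8869
paper pulp: 31.8 × (463.59/410.09) = 31.8 × 1.130459 = 35.9486
sand: 19.7 × (42.93/43.70) = 19.7 × 0.982380 = 19.3529
plastic resin: 28.2 × (3.60/3.02) = 28.2 × 1.192053 = 33.6159
Index = Σ wᵢ·(p₁ᵢ/p₀ᵢ) = 18.8869 + 35.9486 + 19.3529 + 33.6159 = 107.8043

107.80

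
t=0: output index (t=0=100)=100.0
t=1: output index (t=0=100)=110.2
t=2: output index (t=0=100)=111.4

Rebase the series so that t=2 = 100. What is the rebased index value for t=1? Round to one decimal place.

98.9

Rebased(t=1) = 110.2 / 111.4 × 100 = 98.9228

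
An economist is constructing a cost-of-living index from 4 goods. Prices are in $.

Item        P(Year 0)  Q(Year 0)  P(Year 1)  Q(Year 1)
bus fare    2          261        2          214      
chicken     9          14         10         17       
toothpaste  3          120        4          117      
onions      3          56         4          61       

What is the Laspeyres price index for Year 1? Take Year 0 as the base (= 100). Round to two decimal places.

116.16

Laspeyres price index uses base-period quantities as weights.
ΣP(Year 1)·Q(Year 0) = 2×261 + 10×14 + 4×120 + 4×56 = 522 + 140 + 480 + 224 = 1366
ΣP(Year 0)·Q(Year 0) = 2×261 + 9×14 + 3×120 + 3×56 = 522 + 126 + 360 + 168 = 1176
Index = 1366 / 1176 × 100 = 116.1565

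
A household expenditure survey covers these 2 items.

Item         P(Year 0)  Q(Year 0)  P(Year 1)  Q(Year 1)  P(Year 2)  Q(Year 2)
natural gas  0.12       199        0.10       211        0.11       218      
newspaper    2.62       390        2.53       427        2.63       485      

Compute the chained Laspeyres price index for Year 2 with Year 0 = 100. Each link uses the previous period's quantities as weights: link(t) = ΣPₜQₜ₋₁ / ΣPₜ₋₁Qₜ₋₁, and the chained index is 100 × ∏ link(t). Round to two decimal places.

Link Year 0→Year 1:
ΣP(Year 1)Q(Year 0) = 0.10×199 + 2.53×390 = 19.9 + 986.7 = 1006.6
ΣP(Year 0)Q(Year 0) = 0.12×199 + 2.62×390 = 23.88 + 1021.8 = 1045.68
link = 1006.6/1045.68 = 0.962627
Link Year 1→Year 2:
ΣP(Year 2)Q(Year 1) = 0.11×211 + 2.63×427 = 23.21 + 1123.01 = 1146.22
ΣP(Year 1)Q(Year 1) = 0.10×211 + 2.53×427 = 21.1 + 1080.31 = 1101.41
link = 1146.22/1101.41 = 1.040684
Chained index = 100 × 0.962627 × 1.040684 = 100.1791

100.18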